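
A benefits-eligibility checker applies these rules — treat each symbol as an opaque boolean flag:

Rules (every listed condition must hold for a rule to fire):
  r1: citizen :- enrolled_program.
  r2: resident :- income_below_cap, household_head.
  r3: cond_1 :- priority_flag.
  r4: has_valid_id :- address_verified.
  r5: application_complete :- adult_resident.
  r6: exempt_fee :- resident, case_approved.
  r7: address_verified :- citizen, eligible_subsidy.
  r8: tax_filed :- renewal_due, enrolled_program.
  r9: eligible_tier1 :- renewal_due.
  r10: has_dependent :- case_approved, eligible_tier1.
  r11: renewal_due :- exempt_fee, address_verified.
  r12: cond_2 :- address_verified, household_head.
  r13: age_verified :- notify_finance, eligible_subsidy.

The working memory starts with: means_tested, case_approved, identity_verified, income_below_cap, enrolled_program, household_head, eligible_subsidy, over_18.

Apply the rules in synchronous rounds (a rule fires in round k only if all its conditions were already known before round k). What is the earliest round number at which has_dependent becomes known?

Round 1 — r1, r2, derive citizen, resident.
Round 2 — r6, r7, derive exempt_fee, address_verified.
Round 3 — r4, r11, r12, derive has_valid_id, renewal_due, cond_2.
Round 4 — r8, r9, derive tax_filed, eligible_tier1.
Round 5 — r10, derive has_dependent.
has_dependent first appears in round 5.

5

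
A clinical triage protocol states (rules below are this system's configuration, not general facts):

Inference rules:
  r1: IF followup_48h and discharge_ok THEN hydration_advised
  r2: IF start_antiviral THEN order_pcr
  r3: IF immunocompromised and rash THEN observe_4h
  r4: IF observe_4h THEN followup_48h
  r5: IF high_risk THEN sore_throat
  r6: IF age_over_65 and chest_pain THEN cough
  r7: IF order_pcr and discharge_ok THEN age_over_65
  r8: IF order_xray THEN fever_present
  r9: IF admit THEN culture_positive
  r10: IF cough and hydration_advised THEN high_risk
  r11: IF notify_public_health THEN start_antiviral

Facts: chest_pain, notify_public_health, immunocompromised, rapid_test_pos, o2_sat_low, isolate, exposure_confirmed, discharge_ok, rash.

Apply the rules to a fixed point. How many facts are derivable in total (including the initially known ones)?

[1] r3 [IF immunocompromised and rash THEN observe_4h]; r11 [IF notify_public_health THEN start_antiviral]. ⇒ new: observe_4h, start_antiviral.
[2] r2 [IF start_antiviral THEN order_pcr]; r4 [IF observe_4h THEN followup_48h]. ⇒ new: order_pcr, followup_48h.
[3] r1 [IF followup_48h and discharge_ok THEN hydration_advised]; r7 [IF order_pcr and discharge_ok THEN age_over_65]. ⇒ new: hydration_advised, age_over_65.
[4] r6 [IF age_over_65 and chest_pain THEN cough]. ⇒ new: cough.
[5] r10 [IF cough and hydration_advised THEN high_risk]. ⇒ new: high_risk.
[6] r5 [IF high_risk THEN sore_throat]. ⇒ new: sore_throat.
Closure: {age_over_65, chest_pain, cough, discharge_ok, exposure_confirmed, followup_48h, high_risk, hydration_advised, immunocompromised, isolate, notify_public_health, o2_sat_low, observe_4h, order_pcr, rapid_test_pos, rash, sore_throat, start_antiviral} — 18 facts.

18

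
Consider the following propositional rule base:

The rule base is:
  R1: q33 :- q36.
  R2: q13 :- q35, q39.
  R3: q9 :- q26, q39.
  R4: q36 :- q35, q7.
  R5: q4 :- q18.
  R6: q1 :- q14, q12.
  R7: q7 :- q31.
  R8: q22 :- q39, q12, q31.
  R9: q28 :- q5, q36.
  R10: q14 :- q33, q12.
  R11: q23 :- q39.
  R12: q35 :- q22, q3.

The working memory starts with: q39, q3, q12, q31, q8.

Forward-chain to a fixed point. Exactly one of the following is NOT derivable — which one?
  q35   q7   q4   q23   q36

q4

Round 1 — R7, R8, R11, derive q7, q22, q23.
Round 2 — R12, derive q35.
Round 3 — R2, R4, derive q13, q36.
Round 4 — R1, derive q33.
Round 5 — R10, derive q14.
Round 6 — R6, derive q1.
Derived: q36 (round 3), q7 (round 1), q35 (round 2), q23 (round 1). q4 never appears in any round.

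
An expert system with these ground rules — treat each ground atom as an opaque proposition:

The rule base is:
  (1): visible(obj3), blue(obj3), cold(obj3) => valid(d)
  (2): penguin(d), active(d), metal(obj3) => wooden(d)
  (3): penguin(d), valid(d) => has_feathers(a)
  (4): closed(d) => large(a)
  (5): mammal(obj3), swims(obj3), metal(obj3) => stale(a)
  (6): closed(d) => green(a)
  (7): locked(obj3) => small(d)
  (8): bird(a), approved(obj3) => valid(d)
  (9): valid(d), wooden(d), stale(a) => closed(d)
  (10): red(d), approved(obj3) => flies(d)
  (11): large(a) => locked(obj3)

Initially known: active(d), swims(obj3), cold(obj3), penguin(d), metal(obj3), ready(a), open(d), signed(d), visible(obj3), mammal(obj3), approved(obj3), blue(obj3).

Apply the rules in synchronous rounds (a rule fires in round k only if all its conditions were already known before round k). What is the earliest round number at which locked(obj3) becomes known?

4

Round 1: (1) [visible(obj3), blue(obj3), cold(obj3) => valid(d)]; (2) [penguin(d), active(d), metal(obj3) => wooden(d)]; (5) [mammal(obj3), swims(obj3), metal(obj3) => stale(a)]. New: valid(d), wooden(d), stale(a).
Round 2: (3) [penguin(d), valid(d) => has_feathers(a)]; (9) [valid(d), wooden(d), stale(a) => closed(d)]. New: has_feathers(a), closed(d).
Round 3: (4) [closed(d) => large(a)]; (6) [closed(d) => green(a)]. New: large(a), green(a).
Round 4: (11) [large(a) => locked(obj3)]. New: locked(obj3).
locked(obj3) first appears in round 4.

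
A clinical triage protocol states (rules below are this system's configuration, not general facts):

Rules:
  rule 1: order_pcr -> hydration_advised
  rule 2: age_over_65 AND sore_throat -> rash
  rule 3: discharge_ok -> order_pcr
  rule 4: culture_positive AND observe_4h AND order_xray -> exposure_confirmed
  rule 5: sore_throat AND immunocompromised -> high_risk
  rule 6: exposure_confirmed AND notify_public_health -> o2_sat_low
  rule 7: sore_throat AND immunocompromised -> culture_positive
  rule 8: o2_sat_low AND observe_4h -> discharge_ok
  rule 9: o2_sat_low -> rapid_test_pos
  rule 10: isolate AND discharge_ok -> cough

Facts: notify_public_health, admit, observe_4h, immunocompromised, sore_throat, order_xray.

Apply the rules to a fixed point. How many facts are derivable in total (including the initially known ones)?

14

[1] rule 5 [sore_throat AND immunocompromised -> high_risk]; rule 7 [sore_throat AND immunocompromised -> culture_positive]. ⇒ new: high_risk, culture_positive.
[2] rule 4 [culture_positive AND observe_4h AND order_xray -> exposure_confirmed]. ⇒ new: exposure_confirmed.
[3] rule 6 [exposure_confirmed AND notify_public_health -> o2_sat_low]. ⇒ new: o2_sat_low.
[4] rule 8 [o2_sat_low AND observe_4h -> discharge_ok]; rule 9 [o2_sat_low -> rapid_test_pos]. ⇒ new: discharge_ok, rapid_test_pos.
[5] rule 3 [discharge_ok -> order_pcr]. ⇒ new: order_pcr.
[6] rule 1 [order_pcr -> hydration_advised]. ⇒ new: hydration_advised.
Closure: {admit, culture_positive, discharge_ok, exposure_confirmed, high_risk, hydration_advised, immunocompromised, notify_public_health, o2_sat_low, observe_4h, order_pcr, order_xray, rapid_test_pos, sore_throat} — 14 facts.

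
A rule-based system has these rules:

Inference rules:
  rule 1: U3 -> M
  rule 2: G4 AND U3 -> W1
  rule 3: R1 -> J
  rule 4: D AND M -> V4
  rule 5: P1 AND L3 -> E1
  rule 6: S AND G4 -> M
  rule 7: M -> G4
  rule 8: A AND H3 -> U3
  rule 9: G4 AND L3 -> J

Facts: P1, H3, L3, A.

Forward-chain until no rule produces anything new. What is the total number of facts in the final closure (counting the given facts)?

10

Round 1 — rule 5, rule 8, derive E1, U3.
Round 2 — rule 1, derive M.
Round 3 — rule 7, derive G4.
Round 4 — rule 2, rule 9, derive W1, J.
Closure: {A, E1, G4, H3, J, L3, M, P1, U3, W1} — 10 facts.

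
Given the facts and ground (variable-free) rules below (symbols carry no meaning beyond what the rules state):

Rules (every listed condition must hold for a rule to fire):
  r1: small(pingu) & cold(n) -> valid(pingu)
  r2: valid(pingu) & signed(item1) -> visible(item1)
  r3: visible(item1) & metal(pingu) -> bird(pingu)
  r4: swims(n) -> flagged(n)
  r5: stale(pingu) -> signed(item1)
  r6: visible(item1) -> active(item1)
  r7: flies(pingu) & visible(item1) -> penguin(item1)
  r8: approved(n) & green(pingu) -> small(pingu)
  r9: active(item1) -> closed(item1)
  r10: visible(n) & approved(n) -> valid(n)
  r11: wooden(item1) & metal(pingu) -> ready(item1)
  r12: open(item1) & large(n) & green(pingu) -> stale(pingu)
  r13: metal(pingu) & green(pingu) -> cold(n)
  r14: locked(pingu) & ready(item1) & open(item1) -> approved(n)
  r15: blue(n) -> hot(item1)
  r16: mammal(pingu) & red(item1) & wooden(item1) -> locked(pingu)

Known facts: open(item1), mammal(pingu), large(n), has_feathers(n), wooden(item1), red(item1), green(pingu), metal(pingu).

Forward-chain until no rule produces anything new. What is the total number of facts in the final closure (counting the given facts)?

20

Round 1 fires r11, r12, r13, r16, giving ready(item1), stale(pingu), cold(n), locked(pingu).
Round 2 fires r5, r14, giving signed(item1), approved(n).
Round 3 fires r8, giving small(pingu).
Round 4 fires r1, giving valid(pingu).
Round 5 fires r2, giving visible(item1).
Round 6 fires r3, r6, giving bird(pingu), active(item1).
Round 7 fires r9, giving closed(item1).
Closure: {active(item1), approved(n), bird(pingu), closed(item1), cold(n), green(pingu), has_feathers(n), large(n), locked(pingu), mammal(pingu), metal(pingu), open(item1), ready(item1), red(item1), signed(item1), small(pingu), stale(pingu), valid(pingu), visible(item1), wooden(item1)} — 20 facts.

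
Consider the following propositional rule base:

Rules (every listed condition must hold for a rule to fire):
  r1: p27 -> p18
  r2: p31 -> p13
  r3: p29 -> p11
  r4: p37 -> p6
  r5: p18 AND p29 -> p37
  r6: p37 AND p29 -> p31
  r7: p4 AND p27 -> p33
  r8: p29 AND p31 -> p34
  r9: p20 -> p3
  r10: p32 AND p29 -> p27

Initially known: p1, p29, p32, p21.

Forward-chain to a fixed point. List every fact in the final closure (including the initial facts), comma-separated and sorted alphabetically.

p1, p11, p13, p18, p21, p27, p29, p31, p32, p34, p37, p6

Round 1: r3 [p29 -> p11]; r10 [p32 AND p29 -> p27]. New: p11, p27.
Round 2: r1 [p27 -> p18]. New: p18.
Round 3: r5 [p18 AND p29 -> p37]. New: p37.
Round 4: r4 [p37 -> p6]; r6 [p37 AND p29 -> p31]. New: p6, p31.
Round 5: r2 [p31 -> p13]; r8 [p29 AND p31 -> p34]. New: p13, p34.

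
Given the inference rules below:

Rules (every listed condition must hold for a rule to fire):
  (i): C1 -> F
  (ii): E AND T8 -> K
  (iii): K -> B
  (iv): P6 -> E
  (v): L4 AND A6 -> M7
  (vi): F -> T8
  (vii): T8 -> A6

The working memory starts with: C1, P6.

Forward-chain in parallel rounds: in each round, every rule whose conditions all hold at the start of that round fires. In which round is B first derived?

Round 1: (i) [C1 -> F]; (iv) [P6 -> E]. Adds F, E.
Round 2: (vi) [F -> T8]. Adds T8.
Round 3: (ii) [E AND T8 -> K]; (vii) [T8 -> A6]. Adds K, A6.
Round 4: (iii) [K -> B]. Adds B.
B first appears in round 4.

4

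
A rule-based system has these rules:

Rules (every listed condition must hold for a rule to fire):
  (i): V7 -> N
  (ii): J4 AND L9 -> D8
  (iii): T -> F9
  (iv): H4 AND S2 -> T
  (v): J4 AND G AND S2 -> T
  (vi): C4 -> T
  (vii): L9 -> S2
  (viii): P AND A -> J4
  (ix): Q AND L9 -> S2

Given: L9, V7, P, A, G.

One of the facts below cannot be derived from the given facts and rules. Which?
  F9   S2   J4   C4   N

Round 1: (i) [V7 -> N]; (vii) [L9 -> S2]; (viii) [P AND A -> J4]. Adds N, S2, J4.
Round 2: (ii) [J4 AND L9 -> D8]; (v) [J4 AND G AND S2 -> T]. Adds D8, T.
Round 3: (iii) [T -> F9]. Adds F9.
Derived: F9 (round 3), S2 (round 1), N (round 1), J4 (round 1). C4 never appears in any round.

C4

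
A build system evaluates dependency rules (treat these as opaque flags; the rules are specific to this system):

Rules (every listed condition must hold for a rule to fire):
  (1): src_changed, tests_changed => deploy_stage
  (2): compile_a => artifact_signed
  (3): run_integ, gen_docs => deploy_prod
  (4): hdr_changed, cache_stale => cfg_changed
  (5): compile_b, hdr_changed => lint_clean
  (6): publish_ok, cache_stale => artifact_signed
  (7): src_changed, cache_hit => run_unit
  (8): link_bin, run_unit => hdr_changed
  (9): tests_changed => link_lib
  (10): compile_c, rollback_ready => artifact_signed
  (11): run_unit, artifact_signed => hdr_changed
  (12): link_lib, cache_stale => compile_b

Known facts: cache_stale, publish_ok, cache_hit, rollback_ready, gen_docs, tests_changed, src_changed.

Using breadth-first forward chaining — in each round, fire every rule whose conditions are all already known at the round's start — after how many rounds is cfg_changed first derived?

[1] (1) [src_changed, tests_changed => deploy_stage]; (6) [publish_ok, cache_stale => artifact_signed]; (7) [src_changed, cache_hit => run_unit]; (9) [tests_changed => link_lib]. ⇒ new: deploy_stage, artifact_signed, run_unit, link_lib.
[2] (11) [run_unit, artifact_signed => hdr_changed]; (12) [link_lib, cache_stale => compile_b]. ⇒ new: hdr_changed, compile_b.
[3] (4) [hdr_changed, cache_stale => cfg_changed]; (5) [compile_b, hdr_changed => lint_clean]. ⇒ new: cfg_changed, lint_clean.
cfg_changed first appears in round 3.

3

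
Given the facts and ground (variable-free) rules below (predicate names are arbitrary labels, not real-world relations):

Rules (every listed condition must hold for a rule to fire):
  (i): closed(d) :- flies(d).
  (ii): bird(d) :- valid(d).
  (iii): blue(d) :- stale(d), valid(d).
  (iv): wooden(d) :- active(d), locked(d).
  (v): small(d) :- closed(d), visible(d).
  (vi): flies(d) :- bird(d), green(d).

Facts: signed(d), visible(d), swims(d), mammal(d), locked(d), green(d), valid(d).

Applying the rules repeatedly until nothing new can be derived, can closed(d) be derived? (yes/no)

Round 1: (ii) [bird(d) :- valid(d).]. New: bird(d).
Round 2: (vi) [flies(d) :- bird(d), green(d).]. New: flies(d).
Round 3: (i) [closed(d) :- flies(d).]. New: closed(d).
Round 4: (v) [small(d) :- closed(d), visible(d).]. New: small(d).
closed(d) appears in round 3, so it is derivable.

yes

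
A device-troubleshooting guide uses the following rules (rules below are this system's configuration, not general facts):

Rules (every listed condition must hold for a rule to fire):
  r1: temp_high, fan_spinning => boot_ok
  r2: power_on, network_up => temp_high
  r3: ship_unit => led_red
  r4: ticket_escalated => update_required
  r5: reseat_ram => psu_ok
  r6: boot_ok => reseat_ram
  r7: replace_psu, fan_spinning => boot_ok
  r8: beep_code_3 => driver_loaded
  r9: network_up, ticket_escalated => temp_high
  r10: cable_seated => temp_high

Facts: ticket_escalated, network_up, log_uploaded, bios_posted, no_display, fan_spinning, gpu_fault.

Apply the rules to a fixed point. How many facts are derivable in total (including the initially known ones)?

Round 1 — r4, r9, derive update_required, temp_high.
Round 2 — r1, derive boot_ok.
Round 3 — r6, derive reseat_ram.
Round 4 — r5, derive psu_ok.
Closure: {bios_posted, boot_ok, fan_spinning, gpu_fault, log_uploaded, network_up, no_display, psu_ok, reseat_ram, temp_high, ticket_escalated, update_required} — 12 facts.

12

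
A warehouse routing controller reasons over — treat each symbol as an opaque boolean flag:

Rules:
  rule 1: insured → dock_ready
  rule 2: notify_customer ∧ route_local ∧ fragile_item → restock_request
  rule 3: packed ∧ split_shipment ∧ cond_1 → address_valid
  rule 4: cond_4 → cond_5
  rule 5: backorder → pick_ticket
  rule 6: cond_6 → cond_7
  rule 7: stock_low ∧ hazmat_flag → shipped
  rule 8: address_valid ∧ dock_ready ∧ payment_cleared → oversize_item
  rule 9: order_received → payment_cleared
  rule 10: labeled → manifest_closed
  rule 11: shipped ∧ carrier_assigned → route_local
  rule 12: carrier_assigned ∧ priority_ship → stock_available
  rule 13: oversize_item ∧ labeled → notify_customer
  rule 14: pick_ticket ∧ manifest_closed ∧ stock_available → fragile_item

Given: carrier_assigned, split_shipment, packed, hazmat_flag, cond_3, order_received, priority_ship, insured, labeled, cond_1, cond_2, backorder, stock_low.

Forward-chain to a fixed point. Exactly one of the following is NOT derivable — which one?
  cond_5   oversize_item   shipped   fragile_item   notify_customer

cond_5

Round 1 — rule 1, rule 3, rule 5, rule 7, rule 9, rule 10, rule 12, derive dock_ready, address_valid, pick_ticket, shipped, payment_cleared, manifest_closed, stock_available.
Round 2 — rule 8, rule 11, rule 14, derive oversize_item, route_local, fragile_item.
Round 3 — rule 13, derive notify_customer.
Round 4 — rule 2, derive restock_request.
Derived: oversize_item (round 2), notify_customer (round 3), fragile_item (round 2), shipped (round 1). cond_5 never appears in any round.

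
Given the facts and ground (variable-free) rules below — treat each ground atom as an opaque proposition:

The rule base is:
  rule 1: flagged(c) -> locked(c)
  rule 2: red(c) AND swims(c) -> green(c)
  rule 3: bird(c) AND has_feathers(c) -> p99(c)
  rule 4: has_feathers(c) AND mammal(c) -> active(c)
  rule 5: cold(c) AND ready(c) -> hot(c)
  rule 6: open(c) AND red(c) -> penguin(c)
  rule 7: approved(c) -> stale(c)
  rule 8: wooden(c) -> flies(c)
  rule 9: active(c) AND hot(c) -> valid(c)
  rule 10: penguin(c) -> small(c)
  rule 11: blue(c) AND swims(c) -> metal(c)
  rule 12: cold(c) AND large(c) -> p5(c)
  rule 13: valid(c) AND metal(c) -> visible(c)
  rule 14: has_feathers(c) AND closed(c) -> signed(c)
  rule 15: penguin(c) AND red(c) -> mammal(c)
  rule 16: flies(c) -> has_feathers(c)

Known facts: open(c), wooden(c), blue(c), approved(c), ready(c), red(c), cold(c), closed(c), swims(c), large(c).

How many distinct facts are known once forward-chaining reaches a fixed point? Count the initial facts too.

Round 1 — rule 2, rule 5, rule 6, rule 7, rule 8, rule 11, rule 12, derive green(c), hot(c), penguin(c), stale(c), flies(c), metal(c), p5(c).
Round 2 — rule 10, rule 15, rule 16, derive small(c), mammal(c), has_feathers(c).
Round 3 — rule 4, rule 14, derive active(c), signed(c).
Round 4 — rule 9, derive valid(c).
Round 5 — rule 13, derive visible(c).
Closure: {active(c), approved(c), blue(c), closed(c), cold(c), flies(c), green(c), has_feathers(c), hot(c), large(c), mammal(c), metal(c), open(c), p5(c), penguin(c), ready(c), red(c), signed(c), small(c), stale(c), swims(c), valid(c), visible(c), wooden(c)} — 24 facts.

24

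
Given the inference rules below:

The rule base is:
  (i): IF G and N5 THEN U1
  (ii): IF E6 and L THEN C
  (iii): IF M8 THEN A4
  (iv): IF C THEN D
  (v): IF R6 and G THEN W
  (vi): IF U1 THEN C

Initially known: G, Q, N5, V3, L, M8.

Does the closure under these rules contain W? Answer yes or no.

no

Round 1: (i) [IF G and N5 THEN U1]; (iii) [IF M8 THEN A4]. New: U1, A4.
Round 2: (vi) [IF U1 THEN C]. New: C.
Round 3: (iv) [IF C THEN D]. New: D.
Fixed point reached. W is concluded only by (v); (v) needs R6 (never derived).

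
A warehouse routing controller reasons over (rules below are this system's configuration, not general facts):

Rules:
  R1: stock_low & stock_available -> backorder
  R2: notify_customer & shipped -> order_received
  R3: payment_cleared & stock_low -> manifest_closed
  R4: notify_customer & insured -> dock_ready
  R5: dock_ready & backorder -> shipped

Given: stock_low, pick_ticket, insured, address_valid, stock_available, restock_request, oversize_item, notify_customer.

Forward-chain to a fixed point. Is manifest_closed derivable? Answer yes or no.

Round 1 fires R1, R4, giving backorder, dock_ready.
Round 2 fires R5, giving shipped.
Round 3 fires R2, giving order_received.
Fixed point reached. manifest_closed is concluded only by R3; R3 needs payment_cleared (never derived).

no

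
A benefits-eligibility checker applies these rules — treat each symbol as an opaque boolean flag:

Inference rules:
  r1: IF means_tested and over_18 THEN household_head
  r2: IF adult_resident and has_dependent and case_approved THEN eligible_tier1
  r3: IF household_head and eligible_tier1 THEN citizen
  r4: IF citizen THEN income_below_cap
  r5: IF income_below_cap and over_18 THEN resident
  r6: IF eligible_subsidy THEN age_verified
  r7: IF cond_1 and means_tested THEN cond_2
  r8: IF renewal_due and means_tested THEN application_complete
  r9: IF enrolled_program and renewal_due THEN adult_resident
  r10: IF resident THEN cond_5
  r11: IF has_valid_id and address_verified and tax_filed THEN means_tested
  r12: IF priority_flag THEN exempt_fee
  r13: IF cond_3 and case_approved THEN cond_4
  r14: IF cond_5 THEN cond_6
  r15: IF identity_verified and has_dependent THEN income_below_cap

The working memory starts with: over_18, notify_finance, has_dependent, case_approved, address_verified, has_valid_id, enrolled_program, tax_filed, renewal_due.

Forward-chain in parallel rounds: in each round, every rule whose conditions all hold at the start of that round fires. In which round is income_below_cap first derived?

Round 1: r9 [IF enrolled_program and renewal_due THEN adult_resident]; r11 [IF has_valid_id and address_verified and tax_filed THEN means_tested]. Adds adult_resident, means_tested.
Round 2: r1 [IF means_tested and over_18 THEN household_head]; r2 [IF adult_resident and has_dependent and case_approved THEN eligible_tier1]; r8 [IF renewal_due and means_tested THEN application_complete]. Adds household_head, eligible_tier1, application_complete.
Round 3: r3 [IF household_head and eligible_tier1 THEN citizen]. Adds citizen.
Round 4: r4 [IF citizen THEN income_below_cap]. Adds income_below_cap.
income_below_cap first appears in round 4.

4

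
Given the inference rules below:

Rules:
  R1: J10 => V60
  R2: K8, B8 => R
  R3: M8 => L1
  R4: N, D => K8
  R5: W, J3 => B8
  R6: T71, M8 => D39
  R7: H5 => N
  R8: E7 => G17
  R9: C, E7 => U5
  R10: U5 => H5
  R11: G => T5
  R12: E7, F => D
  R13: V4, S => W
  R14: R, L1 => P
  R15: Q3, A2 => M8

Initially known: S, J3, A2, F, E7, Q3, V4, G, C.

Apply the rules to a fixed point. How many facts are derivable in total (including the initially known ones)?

Round 1: R8 [E7 => G17]; R9 [C, E7 => U5]; R11 [G => T5]; R12 [E7, F => D]; R13 [V4, S => W]; R15 [Q3, A2 => M8]. Adds G17, U5, T5, D, W, M8.
Round 2: R3 [M8 => L1]; R5 [W, J3 => B8]; R10 [U5 => H5]. Adds L1, B8, H5.
Round 3: R7 [H5 => N]. Adds N.
Round 4: R4 [N, D => K8]. Adds K8.
Round 5: R2 [K8, B8 => R]. Adds R.
Round 6: R14 [R, L1 => P]. Adds P.
Closure: {A2, B8, C, D, E7, F, G, G17, H5, J3, K8, L1, M8, N, P, Q3, R, S, T5, U5, V4, W} — 22 facts.

22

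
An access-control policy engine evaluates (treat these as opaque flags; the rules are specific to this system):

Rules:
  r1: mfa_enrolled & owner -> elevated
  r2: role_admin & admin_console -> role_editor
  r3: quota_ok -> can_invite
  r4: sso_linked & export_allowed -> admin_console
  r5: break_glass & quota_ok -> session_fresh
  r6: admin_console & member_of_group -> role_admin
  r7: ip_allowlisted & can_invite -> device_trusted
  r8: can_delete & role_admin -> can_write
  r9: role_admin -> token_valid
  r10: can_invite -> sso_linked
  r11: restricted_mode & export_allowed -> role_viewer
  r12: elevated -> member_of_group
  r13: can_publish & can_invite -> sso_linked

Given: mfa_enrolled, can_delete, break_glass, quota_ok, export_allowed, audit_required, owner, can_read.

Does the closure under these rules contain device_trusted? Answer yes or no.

no

Round 1 — r1, r3, r5, derive elevated, can_invite, session_fresh.
Round 2 — r10, r12, derive sso_linked, member_of_group.
Round 3 — r4, derive admin_console.
Round 4 — r6, derive role_admin.
Round 5 — r2, r8, r9, derive role_editor, can_write, token_valid.
Fixed point reached. device_trusted is concluded only by r7; r7 needs ip_allowlisted (never derived).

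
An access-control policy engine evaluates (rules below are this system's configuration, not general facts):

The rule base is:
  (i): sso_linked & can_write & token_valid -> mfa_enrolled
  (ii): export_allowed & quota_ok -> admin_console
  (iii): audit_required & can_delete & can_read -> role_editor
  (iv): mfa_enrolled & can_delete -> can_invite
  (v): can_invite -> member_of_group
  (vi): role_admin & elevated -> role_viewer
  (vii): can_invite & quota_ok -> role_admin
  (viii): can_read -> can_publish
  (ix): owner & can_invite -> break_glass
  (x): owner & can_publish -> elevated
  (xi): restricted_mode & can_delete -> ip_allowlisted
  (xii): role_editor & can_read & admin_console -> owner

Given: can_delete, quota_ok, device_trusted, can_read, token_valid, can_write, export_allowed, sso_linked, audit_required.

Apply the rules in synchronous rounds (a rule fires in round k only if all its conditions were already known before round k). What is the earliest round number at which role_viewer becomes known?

4

Round 1 — (i), (ii), (iii), (viii), derive mfa_enrolled, admin_console, role_editor, can_publish.
Round 2 — (iv), (xii), derive can_invite, owner.
Round 3 — (v), (vii), (ix), (x), derive member_of_group, role_admin, break_glass, elevated.
Round 4 — (vi), derive role_viewer.
role_viewer first appears in round 4.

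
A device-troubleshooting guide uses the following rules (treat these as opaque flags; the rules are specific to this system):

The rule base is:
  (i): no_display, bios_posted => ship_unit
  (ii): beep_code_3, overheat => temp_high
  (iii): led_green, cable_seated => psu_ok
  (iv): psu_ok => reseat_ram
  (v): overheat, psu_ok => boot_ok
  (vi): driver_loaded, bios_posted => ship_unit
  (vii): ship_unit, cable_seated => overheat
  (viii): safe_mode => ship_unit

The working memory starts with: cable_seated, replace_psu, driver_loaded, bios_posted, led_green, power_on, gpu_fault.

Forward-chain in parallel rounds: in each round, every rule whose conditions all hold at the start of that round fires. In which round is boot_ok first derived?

Round 1 fires (iii), (vi), giving psu_ok, ship_unit.
Round 2 fires (iv), (vii), giving reseat_ram, overheat.
Round 3 fires (v), giving boot_ok.
boot_ok first appears in round 3.

3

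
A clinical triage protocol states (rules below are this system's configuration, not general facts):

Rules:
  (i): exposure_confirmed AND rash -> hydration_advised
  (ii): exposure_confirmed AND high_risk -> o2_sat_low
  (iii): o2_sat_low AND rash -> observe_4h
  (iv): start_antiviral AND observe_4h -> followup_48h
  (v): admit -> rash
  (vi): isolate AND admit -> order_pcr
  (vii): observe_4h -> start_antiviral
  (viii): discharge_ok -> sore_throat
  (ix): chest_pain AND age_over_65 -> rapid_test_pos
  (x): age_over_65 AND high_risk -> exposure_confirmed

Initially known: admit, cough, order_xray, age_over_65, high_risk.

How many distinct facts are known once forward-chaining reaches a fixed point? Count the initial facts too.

Round 1 fires (v), (x), giving rash, exposure_confirmed.
Round 2 fires (i), (ii), giving hydration_advised, o2_sat_low.
Round 3 fires (iii), giving observe_4h.
Round 4 fires (vii), giving start_antiviral.
Round 5 fires (iv), giving followup_48h.
Closure: {admit, age_over_65, cough, exposure_confirmed, followup_48h, high_risk, hydration_advised, o2_sat_low, observe_4h, order_xray, rash, start_antiviral} — 12 facts.

12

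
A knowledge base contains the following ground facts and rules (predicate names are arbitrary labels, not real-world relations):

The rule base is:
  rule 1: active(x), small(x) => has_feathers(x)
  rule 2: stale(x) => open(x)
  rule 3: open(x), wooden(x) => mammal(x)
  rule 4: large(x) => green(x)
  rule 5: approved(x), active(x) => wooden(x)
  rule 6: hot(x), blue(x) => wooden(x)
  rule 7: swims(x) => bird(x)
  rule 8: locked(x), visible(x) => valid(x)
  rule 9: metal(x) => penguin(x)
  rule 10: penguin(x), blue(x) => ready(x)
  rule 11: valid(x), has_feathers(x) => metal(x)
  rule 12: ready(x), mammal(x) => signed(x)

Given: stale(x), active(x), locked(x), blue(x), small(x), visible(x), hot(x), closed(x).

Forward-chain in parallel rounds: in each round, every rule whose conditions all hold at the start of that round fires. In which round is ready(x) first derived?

[1] rule 1 [active(x), small(x) => has_feathers(x)]; rule 2 [stale(x) => open(x)]; rule 6 [hot(x), blue(x) => wooden(x)]; rule 8 [locked(x), visible(x) => valid(x)]. ⇒ new: has_feathers(x), open(x), wooden(x), valid(x).
[2] rule 3 [open(x), wooden(x) => mammal(x)]; rule 11 [valid(x), has_feathers(x) => metal(x)]. ⇒ new: mammal(x), metal(x).
[3] rule 9 [metal(x) => penguin(x)]. ⇒ new: penguin(x).
[4] rule 10 [penguin(x), blue(x) => ready(x)]. ⇒ new: ready(x).
ready(x) first appears in round 4.

4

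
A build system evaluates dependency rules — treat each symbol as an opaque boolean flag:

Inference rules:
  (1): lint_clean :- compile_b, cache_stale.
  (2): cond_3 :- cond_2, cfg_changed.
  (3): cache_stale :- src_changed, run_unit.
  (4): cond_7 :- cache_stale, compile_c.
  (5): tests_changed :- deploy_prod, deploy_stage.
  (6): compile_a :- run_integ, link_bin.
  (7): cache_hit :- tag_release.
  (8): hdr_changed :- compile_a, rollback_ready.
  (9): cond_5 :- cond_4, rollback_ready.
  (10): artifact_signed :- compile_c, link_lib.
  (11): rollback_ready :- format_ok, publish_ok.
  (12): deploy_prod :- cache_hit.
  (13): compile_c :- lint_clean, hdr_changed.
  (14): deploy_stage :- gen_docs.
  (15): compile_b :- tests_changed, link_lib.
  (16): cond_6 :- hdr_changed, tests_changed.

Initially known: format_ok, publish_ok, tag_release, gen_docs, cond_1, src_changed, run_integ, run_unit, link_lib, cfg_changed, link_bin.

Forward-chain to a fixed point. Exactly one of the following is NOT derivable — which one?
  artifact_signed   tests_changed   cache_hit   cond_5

Round 1 fires (3), (6), (7), (11), (14), giving cache_stale, compile_a, cache_hit, rollback_ready, deploy_stage.
Round 2 fires (8), (12), giving hdr_changed, deploy_prod.
Round 3 fires (5), giving tests_changed.
Round 4 fires (15), (16), giving compile_b, cond_6.
Round 5 fires (1), giving lint_clean.
Round 6 fires (13), giving compile_c.
Round 7 fires (4), (10), giving cond_7, artifact_signed.
Derived: tests_changed (round 3), artifact_signed (round 7), cache_hit (round 1). cond_5 never appears in any round.

cond_5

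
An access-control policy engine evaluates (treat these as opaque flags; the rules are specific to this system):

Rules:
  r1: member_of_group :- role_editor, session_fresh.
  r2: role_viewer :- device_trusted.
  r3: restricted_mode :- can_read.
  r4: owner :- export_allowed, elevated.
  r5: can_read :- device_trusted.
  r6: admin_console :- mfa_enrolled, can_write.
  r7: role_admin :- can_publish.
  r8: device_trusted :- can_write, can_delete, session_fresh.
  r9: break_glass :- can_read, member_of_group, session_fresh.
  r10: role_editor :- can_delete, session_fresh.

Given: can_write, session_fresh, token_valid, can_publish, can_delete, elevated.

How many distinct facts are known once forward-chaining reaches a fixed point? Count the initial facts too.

Round 1: r7 [role_admin :- can_publish.]; r8 [device_trusted :- can_write, can_delete, session_fresh.]; r10 [role_editor :- can_delete, session_fresh.]. Adds role_admin, device_trusted, role_editor.
Round 2: r1 [member_of_group :- role_editor, session_fresh.]; r2 [role_viewer :- device_trusted.]; r5 [can_read :- device_trusted.]. Adds member_of_group, role_viewer, can_read.
Round 3: r3 [restricted_mode :- can_read.]; r9 [break_glass :- can_read, member_of_group, session_fresh.]. Adds restricted_mode, break_glass.
Closure: {break_glass, can_delete, can_publish, can_read, can_write, device_trusted, elevated, member_of_group, restricted_mode, role_admin, role_editor, role_viewer, session_fresh, token_valid} — 14 facts.

14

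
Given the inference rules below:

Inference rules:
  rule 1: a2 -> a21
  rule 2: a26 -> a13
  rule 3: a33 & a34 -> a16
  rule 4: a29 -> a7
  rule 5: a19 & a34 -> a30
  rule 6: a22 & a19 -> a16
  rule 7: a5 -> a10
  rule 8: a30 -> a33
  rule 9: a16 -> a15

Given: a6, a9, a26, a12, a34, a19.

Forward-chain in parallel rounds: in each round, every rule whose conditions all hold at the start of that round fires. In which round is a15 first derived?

4

Round 1 — rule 2, rule 5, derive a13, a30.
Round 2 — rule 8, derive a33.
Round 3 — rule 3, derive a16.
Round 4 — rule 9, derive a15.
a15 first appears in round 4.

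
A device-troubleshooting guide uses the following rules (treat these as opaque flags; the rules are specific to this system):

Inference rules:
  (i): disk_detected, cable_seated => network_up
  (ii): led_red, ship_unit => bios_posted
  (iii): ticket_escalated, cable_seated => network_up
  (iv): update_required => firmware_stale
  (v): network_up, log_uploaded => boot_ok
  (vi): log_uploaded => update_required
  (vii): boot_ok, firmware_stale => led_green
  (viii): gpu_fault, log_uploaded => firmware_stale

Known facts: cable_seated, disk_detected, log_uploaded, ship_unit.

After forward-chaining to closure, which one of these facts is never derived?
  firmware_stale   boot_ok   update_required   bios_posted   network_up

[1] (i) [disk_detected, cable_seated => network_up]; (vi) [log_uploaded => update_required]. ⇒ new: network_up, update_required.
[2] (iv) [update_required => firmware_stale]; (v) [network_up, log_uploaded => boot_ok]. ⇒ new: firmware_stale, boot_ok.
[3] (vii) [boot_ok, firmware_stale => led_green]. ⇒ new: led_green.
Derived: firmware_stale (round 2), update_required (round 1), network_up (round 1), boot_ok (round 2). bios_posted never appears in any round.

bios_posted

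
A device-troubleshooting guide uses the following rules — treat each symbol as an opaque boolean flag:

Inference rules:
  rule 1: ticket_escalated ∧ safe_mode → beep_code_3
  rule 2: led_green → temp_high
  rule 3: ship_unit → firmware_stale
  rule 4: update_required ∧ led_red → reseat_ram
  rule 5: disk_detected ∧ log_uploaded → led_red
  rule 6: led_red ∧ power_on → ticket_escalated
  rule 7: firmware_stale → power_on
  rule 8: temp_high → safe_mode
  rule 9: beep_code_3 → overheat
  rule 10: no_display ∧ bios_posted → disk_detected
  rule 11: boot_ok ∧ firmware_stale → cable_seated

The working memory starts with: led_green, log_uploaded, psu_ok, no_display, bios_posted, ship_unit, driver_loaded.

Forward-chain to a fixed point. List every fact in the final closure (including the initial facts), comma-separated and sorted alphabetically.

Round 1: rule 2 [led_green → temp_high]; rule 3 [ship_unit → firmware_stale]; rule 10 [no_display ∧ bios_posted → disk_detected]. Adds temp_high, firmware_stale, disk_detected.
Round 2: rule 5 [disk_detected ∧ log_uploaded → led_red]; rule 7 [firmware_stale → power_on]; rule 8 [temp_high → safe_mode]. Adds led_red, power_on, safe_mode.
Round 3: rule 6 [led_red ∧ power_on → ticket_escalated]. Adds ticket_escalated.
Round 4: rule 1 [ticket_escalated ∧ safe_mode → beep_code_3]. Adds beep_code_3.
Round 5: rule 9 [beep_code_3 → overheat]. Adds overheat.

beep_code_3, bios_posted, disk_detected, driver_loaded, firmware_stale, led_green, led_red, log_uploaded, no_display, overheat, power_on, psu_ok, safe_mode, ship_unit, temp_high, ticket_escalated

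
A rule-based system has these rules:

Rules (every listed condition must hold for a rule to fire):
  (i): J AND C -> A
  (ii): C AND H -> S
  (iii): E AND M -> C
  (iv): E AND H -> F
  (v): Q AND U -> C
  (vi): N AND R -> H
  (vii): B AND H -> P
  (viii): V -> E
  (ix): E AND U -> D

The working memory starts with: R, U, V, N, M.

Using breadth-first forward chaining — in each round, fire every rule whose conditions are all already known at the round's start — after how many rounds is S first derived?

3

Round 1: (vi) [N AND R -> H]; (viii) [V -> E]. Adds H, E.
Round 2: (iii) [E AND M -> C]; (iv) [E AND H -> F]; (ix) [E AND U -> D]. Adds C, F, D.
Round 3: (ii) [C AND H -> S]. Adds S.
S first appears in round 3.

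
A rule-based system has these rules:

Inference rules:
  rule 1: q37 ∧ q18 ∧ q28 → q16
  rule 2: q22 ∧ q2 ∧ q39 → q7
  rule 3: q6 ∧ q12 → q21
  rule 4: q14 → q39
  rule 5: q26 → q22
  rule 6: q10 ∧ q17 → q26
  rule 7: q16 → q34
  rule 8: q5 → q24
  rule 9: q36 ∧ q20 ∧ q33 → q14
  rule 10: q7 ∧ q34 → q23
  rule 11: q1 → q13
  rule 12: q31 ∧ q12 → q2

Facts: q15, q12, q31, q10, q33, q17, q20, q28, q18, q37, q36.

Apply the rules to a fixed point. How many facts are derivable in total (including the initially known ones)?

20

Round 1: rule 1 [q37 ∧ q18 ∧ q28 → q16]; rule 6 [q10 ∧ q17 → q26]; rule 9 [q36 ∧ q20 ∧ q33 → q14]; rule 12 [q31 ∧ q12 → q2]. New: q16, q26, q14, q2.
Round 2: rule 4 [q14 → q39]; rule 5 [q26 → q22]; rule 7 [q16 → q34]. New: q39, q22, q34.
Round 3: rule 2 [q22 ∧ q2 ∧ q39 → q7]. New: q7.
Round 4: rule 10 [q7 ∧ q34 → q23]. New: q23.
Closure: {q10, q12, q14, q15, q16, q17, q18, q2, q20, q22, q23, q26, q28, q31, q33, q34, q36, q37, q39, q7} — 20 facts.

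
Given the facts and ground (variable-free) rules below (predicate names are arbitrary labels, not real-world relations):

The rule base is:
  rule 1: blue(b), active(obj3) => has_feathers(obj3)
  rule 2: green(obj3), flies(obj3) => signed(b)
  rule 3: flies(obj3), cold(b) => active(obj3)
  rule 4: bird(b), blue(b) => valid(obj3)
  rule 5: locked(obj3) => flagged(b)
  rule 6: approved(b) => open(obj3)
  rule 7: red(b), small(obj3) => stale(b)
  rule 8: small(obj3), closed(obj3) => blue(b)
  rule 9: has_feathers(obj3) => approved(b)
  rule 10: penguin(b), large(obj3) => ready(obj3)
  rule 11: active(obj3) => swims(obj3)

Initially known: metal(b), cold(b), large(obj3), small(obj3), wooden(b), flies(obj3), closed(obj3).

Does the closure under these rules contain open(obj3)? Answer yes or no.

yes

Round 1: rule 3 [flies(obj3), cold(b) => active(obj3)]; rule 8 [small(obj3), closed(obj3) => blue(b)]. Adds active(obj3), blue(b).
Round 2: rule 1 [blue(b), active(obj3) => has_feathers(obj3)]; rule 11 [active(obj3) => swims(obj3)]. Adds has_feathers(obj3), swims(obj3).
Round 3: rule 9 [has_feathers(obj3) => approved(b)]. Adds approved(b).
Round 4: rule 6 [approved(b) => open(obj3)]. Adds open(obj3).
open(obj3) appears in round 4, so it is derivable.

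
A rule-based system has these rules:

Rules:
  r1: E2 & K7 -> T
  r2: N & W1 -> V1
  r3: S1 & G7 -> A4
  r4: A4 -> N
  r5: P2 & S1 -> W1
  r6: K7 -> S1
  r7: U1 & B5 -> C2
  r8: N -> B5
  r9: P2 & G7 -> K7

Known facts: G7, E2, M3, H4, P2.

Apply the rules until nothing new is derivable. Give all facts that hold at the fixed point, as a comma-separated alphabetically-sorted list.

Round 1 — r9, derive K7.
Round 2 — r1, r6, derive T, S1.
Round 3 — r3, r5, derive A4, W1.
Round 4 — r4, derive N.
Round 5 — r2, r8, derive V1, B5.

A4, B5, E2, G7, H4, K7, M3, N, P2, S1, T, V1, W1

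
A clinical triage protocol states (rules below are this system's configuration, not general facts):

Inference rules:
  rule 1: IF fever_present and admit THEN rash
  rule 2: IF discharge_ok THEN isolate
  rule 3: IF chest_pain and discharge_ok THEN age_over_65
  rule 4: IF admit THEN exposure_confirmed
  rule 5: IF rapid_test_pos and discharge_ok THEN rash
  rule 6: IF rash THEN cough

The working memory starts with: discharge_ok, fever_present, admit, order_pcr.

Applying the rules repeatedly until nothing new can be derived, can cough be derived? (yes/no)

Round 1: rule 1 [IF fever_present and admit THEN rash]; rule 2 [IF discharge_ok THEN isolate]; rule 4 [IF admit THEN exposure_confirmed]. New: rash, isolate, exposure_confirmed.
Round 2: rule 6 [IF rash THEN cough]. New: cough.
cough appears in round 2, so it is derivable.

yes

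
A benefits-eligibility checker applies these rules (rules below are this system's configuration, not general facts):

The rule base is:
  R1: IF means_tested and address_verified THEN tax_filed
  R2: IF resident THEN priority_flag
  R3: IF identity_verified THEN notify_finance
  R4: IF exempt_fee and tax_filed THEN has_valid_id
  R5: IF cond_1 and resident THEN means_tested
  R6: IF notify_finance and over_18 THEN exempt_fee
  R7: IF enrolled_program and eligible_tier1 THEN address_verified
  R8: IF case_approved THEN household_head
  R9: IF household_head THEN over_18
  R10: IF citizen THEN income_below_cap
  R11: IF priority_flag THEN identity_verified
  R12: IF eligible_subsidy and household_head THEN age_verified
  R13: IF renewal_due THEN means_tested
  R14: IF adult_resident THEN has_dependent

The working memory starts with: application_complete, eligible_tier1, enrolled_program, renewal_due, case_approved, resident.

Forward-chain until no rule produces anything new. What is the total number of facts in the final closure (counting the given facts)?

Round 1: R2 [IF resident THEN priority_flag]; R7 [IF enrolled_program and eligible_tier1 THEN address_verified]; R8 [IF case_approved THEN household_head]; R13 [IF renewal_due THEN means_tested]. New: priority_flag, address_verified, household_head, means_tested.
Round 2: R1 [IF means_tested and address_verified THEN tax_filed]; R9 [IF household_head THEN over_18]; R11 [IF priority_flag THEN identity_verified]. New: tax_filed, over_18, identity_verified.
Round 3: R3 [IF identity_verified THEN notify_finance]. New: notify_finance.
Round 4: R6 [IF notify_finance and over_18 THEN exempt_fee]. New: exempt_fee.
Round 5: R4 [IF exempt_fee and tax_filed THEN has_valid_id]. New: has_valid_id.
Closure: {address_verified, application_complete, case_approved, eligible_tier1, enrolled_program, exempt_fee, has_valid_id, household_head, identity_verified, means_tested, notify_finance, over_18, priority_flag, renewal_due, resident, tax_filed} — 16 facts.

16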